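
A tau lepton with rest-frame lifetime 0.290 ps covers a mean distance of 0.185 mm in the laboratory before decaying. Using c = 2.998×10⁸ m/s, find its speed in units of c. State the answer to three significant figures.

0.905c

d = βγcτ ⇒ βγ = d/(cτ) = 1.850×10^-4 m / (8.6942×10^-5 m) = 2.1279.
β = (βγ)/√(1+(βγ)²) = 2.1279/√5.52796 = 0.905.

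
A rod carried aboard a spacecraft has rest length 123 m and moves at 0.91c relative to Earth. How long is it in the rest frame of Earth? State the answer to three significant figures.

With β = 0.91, γ = 1/√(1 − 0.91²) = 1/√0.1719 = 2.4119.
Along the direction of motion the measured length is L₀/γ = 123/2.4119 = 51.0 m.

51.0 m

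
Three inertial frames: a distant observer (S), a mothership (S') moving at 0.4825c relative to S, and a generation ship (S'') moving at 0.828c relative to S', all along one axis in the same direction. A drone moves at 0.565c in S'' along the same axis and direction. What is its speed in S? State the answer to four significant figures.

0.9819c

Apply u = (u'+v)/(1+u'v) twice. Drone in the mothership frame: (0.565+0.828)/(1+0.565·0.828) = 1.393/1.46782 = 0.94903c.
That velocity, transformed to the rest frame of a distant observer: (0.94903+0.4825)/(1+0.94903·0.4825) = 1.43153/1.457906975 = 0.98191c.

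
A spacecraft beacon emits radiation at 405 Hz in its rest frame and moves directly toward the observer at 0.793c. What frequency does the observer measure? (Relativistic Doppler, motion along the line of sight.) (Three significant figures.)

Relativistic Doppler (source moving toward): f_obs = f_src · √((1+β)/(1−β)).
With β = 0.793: factor = √(1.793/0.207) = 2.9431.
f_obs = 405 × 2.9431 = 1190 Hz.

1190 Hz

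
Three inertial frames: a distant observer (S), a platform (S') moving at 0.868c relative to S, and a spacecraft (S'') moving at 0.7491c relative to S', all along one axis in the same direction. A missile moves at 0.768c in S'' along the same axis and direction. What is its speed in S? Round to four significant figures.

0.9973c

Compose velocities in two stages. Stage 1 (into S'): u₁ = (0.768+0.7491)/(1+0.768×0.7491) = 0.96305.
Stage 2 (into S): u = (0.96305+0.868)/(1+0.96305×0.868) = 0.99734, so the speed is 0.9973c.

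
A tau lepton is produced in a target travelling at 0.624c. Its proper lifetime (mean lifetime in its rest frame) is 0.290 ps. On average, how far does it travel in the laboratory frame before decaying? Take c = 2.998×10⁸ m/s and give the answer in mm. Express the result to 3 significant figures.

With β = 0.624, γ = 1/√(1 − 0.624²) = 1/√0.610624 = 1.2797.
Lab-frame lifetime: Δt = γτ = 1.2797 × 0.290 ps = 0.37111 ps.
Distance: d = vΔt = 0.624 × 2.998×10⁸ m/s × 3.7111×10^-13 s = 6.94×10^-5 m = 0.0694 mm.

0.0694 mm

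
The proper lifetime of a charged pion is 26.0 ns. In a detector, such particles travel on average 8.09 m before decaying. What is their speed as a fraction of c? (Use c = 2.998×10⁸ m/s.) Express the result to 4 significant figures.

Let x = d/(cτ) = 8.090 m / (2.998×10⁸ m/s × 2.600×10^-8 s) = 1.0379. Since d = βγcτ, x = βγ = β/√(1−β²).
Solving: β² = x²/(1+x²) = 1.07724/2.07724 = 0.518592, so β = 0.7201.

0.7201c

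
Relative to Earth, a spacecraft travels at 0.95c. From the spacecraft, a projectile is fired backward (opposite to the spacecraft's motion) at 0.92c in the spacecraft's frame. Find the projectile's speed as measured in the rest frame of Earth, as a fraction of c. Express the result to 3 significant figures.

0.238c

Relativistic velocity addition: u = (u' + v)/(1 + u'v/c²), with u' = −0.92c and v = 0.95c.
Numerator: −0.92 + 0.95 = 0.03. Denominator: 1 + (−0.92)(0.95) = 0.126.
u = 0.03/0.126 = 0.2381, so the speed is 0.238c.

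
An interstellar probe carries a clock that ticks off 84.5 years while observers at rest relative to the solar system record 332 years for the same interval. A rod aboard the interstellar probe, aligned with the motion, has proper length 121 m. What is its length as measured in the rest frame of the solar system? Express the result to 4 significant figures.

30.80 m

γ = Δt/Δτ = 332/84.5 = 3.92899.
L = L₀/γ = 121/3.92899 = 30.80 m.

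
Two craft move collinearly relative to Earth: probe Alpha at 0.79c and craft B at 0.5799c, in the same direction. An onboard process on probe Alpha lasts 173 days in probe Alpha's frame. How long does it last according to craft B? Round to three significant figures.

188 days

Transform probe Alpha's velocity into craft B's frame: (0.79 − 0.5799)/(1 − 0.79·0.5799) = 0.2101/0.541879, so the relative speed is 0.38772c.
At |u| = 0.38772c, γ = (1 − 0.150327)^(−1/2) = 1.0849.
Probe Alpha's interval is proper; time dilation gives Δt_B = γΔτ = 1.0849 × 173 days = 188 days.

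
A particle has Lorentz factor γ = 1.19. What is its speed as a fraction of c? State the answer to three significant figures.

0.542c

β = √(1 − 1/γ²) = √(1 − 1/1.4161) = √0.293835 = 0.542.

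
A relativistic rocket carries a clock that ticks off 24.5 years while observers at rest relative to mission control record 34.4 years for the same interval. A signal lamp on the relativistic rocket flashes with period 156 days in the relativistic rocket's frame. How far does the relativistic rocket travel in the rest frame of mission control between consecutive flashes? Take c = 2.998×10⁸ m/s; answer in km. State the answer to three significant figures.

3.98×10^12 km

From Δt = γΔτ: γ = 34.4/24.5 = 1.40408.
β = √(1 − 1/γ²) = 0.70197. Lab-frame period = γτ = 1.40408×156 days = 219.04 days. Distance = βc × γτ = 0.70197 × 2.998×10⁸ m/s × 18925056 s = 3.9828×10^15 m = 3.98×10^12 km.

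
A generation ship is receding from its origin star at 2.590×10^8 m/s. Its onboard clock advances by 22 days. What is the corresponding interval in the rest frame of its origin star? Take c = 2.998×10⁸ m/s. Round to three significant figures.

β = v/c = (2.590×10^8 m/s)/(2.998×10⁸ m/s) = 0.863909.
γ = 1/√(1 − β²) = 1/√(1 − 0.7463388) = 1/√0.2536612 = 1/0.503648 = 1.9855.
Time dilation: Δt = γ·Δτ = 1.9855 × 22 = 43.7 days.

43.7 days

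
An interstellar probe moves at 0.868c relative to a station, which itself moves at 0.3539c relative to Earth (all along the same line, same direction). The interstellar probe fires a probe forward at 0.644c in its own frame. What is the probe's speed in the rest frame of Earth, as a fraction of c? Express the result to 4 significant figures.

0.9855c

Apply u = (u'+v)/(1+u'v) twice. Probe in the station frame: (0.644+0.868)/(1+0.644·0.868) = 1.512/1.558992 = 0.96986c.
That velocity, transformed to the rest frame of Earth: (0.96986+0.3539)/(1+0.96986·0.3539) = 1.32376/1.343233454 = 0.9855c.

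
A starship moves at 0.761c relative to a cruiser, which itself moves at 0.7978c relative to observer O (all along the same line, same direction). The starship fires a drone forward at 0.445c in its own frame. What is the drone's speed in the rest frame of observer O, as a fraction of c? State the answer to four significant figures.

First combine the drone and starship (S''→S'): u₁ = (0.445 + 0.761)/(1 + 0.445×0.761) = 1.206/1.338645 = 0.90091.
Then combine with the cruiser (S'→S): u = (0.90091 + 0.7978)/(1 + 0.90091×0.7978) = 1.69871/1.718745998 = 0.98834.

0.9883c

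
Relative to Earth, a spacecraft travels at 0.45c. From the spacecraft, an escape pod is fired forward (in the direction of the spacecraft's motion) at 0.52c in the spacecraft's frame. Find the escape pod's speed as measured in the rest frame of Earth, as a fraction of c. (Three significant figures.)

Relativistic velocity addition: u = (u' + v)/(1 + u'v/c²), with u' = 0.52c and v = 0.45c.
Numerator: 0.52 + 0.45 = 0.97. Denominator: 1 + (0.52)(0.45) = 1.234.
u = 0.97/1.234 = 0.78606, so the speed is 0.786c.

0.786c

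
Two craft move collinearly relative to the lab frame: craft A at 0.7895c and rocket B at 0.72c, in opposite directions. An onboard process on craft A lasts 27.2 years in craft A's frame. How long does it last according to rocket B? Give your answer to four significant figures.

Speed of craft A in rocket B's frame: u = (v_A + v_B)/(1 + v_A v_B/c²) = (0.7895 + 0.72)/(1 + 0.7895×0.72) = 1.5095/1.56844 = 0.96242; |u| = 0.96242c.
γ for this relative speed: γ = 1/√(1 − 0.926252) = 3.6823.
Craft A's interval is proper; time dilation gives Δt_B = γΔτ = 3.6823 × 27.2 years = 100.2 years.

100.2 years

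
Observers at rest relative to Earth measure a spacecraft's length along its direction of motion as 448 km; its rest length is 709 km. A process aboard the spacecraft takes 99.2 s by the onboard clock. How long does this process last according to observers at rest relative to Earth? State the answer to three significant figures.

157 s

From L = L₀/γ: γ = 709/448 = 1.58259.
The same γ dilates the second interval: 1.58259 × 99.2 s = 157 s.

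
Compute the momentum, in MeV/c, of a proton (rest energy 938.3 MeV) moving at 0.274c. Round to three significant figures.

With β = 0.274, γ = 1/√(1 − 0.274²) = 1/√0.924924 = 1.0398.
Momentum: p = γβ·mc = 1.0398 × 0.274 × 938.3 MeV/c = 267 MeV/c.

267 MeV/c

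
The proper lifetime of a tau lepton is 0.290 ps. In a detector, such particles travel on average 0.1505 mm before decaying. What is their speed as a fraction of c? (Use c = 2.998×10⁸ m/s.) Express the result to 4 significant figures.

0.8659c

d = βγcτ ⇒ βγ = d/(cτ) = 1.505×10^-4 m / (8.6942×10^-5 m) = 1.731.
β = (βγ)/√(1+(βγ)²) = 1.731/√3.99636 = 0.8659.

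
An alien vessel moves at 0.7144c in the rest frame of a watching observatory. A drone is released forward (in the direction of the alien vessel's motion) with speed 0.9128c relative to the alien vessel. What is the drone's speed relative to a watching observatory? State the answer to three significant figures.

Relativistic velocity addition: u = (u' + v)/(1 + u'v/c²), with u' = 0.9128c and v = 0.7144c.
Numerator: 0.9128 + 0.7144 = 1.6272. Denominator: 1 + (0.9128)(0.7144) = 1.65210432.
u = 1.6272/1.65210432 = 0.98493, so the speed is 0.985c.

0.985c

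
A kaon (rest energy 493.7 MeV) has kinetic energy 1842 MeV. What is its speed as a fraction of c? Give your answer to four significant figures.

0.9774c

K = (γ−1)mc², so γ = 1 + 1842/493.7 = 4.731.
Then v/c = √(1 − γ⁻²) = √(1 − 0.044678) = √0.955322 = 0.9774.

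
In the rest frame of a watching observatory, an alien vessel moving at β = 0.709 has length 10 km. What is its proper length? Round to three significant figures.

14.2 km

γ = 1/√(1 − β²) = 1/√(1 − 0.502681) = 1/√0.497319 = 1/0.705208 = 1.418.
Proper length: L₀ = γ·L = 1.418 × 10 = 14.2 km.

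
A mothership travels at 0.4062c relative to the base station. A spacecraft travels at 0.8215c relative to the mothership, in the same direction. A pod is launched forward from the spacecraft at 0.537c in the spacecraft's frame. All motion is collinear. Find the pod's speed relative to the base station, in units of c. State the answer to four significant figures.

First combine the pod and spacecraft (S''→S'): u₁ = (0.537 + 0.8215)/(1 + 0.537×0.8215) = 1.3585/1.4411455 = 0.94265.
Then combine with the mothership (S'→S): u = (0.94265 + 0.4062)/(1 + 0.94265×0.4062) = 1.34885/1.38290443 = 0.97537.

0.9754c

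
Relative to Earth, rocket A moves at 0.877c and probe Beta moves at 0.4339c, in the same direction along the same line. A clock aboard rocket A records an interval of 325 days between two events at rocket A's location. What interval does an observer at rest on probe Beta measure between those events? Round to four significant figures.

465.1 days

Transform rocket A's velocity into probe Beta's frame: (0.877 − 0.4339)/(1 − 0.877·0.4339) = 0.4431/0.6194697, so the relative speed is 0.71529c.
At |u| = 0.71529c, γ = (1 − 0.51164)^(−1/2) = 1.431.
The clock on rocket A records proper time, so probe Beta measures Δt = γΔτ = 1.431 × 325 = 465.1 days.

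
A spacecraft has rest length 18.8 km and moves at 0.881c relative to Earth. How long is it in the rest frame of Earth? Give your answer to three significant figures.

8.89 km

γ = 1/√(1 − β²) = 1/√(1 − 0.776161) = 1/√0.223839 = 1/0.473116 = 2.1136.
Length contraction: L = L₀/γ = 18.8/2.1136 = 8.89 km.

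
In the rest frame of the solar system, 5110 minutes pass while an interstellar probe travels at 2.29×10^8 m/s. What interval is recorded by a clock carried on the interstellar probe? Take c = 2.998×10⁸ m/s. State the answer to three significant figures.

3300 minutes

β = v/c = (2.29×10^8 m/s)/(2.998×10⁸ m/s) = 0.763843.
γ = 1/√(1 − β²) = 1/√(1 − 0.5834561) = 1/√0.4165439 = 1/0.645402 = 1.5494.
The interstellar probe's clock runs slow as seen from the solar system, so Δτ = Δt/γ = 5110/1.5494 = 3300 minutes.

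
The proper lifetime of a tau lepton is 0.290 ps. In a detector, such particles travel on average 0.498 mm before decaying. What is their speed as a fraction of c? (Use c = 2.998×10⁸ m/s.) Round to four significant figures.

Lab distance = (lab lifetime)·v = γτ·βc, so βγ = d/(cτ) = 4.980×10^-4/(2.998×10⁸ × 2.900×10^-13) = 5.728.
With βγ = 5.728: γ² = 1 + (βγ)² = 33.81, and β = (βγ)/γ = 5.728/5.81464 = 0.9851.

0.9851c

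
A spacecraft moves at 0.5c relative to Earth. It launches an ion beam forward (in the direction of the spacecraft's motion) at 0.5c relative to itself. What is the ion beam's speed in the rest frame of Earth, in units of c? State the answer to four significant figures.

In units of c, u = (u' + v)/(1 + u'v) with u' = 0.5 and v = 0.5.
Numerator: 0.5 + 0.5 = 1. Denominator: 1 + (0.5)(0.5) = 1.25.
u = 1/1.25 = 0.8, so the speed is 0.8000c.

0.8000c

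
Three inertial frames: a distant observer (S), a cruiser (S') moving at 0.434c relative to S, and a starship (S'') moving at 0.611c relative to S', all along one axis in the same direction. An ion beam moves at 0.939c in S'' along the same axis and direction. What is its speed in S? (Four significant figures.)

First combine the ion beam and starship (S''→S'): u₁ = (0.939 + 0.611)/(1 + 0.939×0.611) = 1.55/1.573729 = 0.98492.
Then combine with the cruiser (S'→S): u = (0.98492 + 0.434)/(1 + 0.98492×0.434) = 1.41892/1.42745528 = 0.99402.

0.9940c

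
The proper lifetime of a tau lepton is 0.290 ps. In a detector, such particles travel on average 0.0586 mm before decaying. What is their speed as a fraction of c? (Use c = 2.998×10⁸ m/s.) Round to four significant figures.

Lab distance = (lab lifetime)·v = γτ·βc, so βγ = d/(cτ) = 5.860×10^-5/(2.998×10⁸ × 2.900×10^-13) = 0.67401.
With βγ = 0.67401: γ² = 1 + (βγ)² = 1.454289, and β = (βγ)/γ = 0.67401/1.20594 = 0.5589.

0.5589c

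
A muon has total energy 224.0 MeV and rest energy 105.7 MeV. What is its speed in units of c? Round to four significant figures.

Total energy E = γmc² gives γ = 224.0/105.7 = 2.1192.
Hence β = √(1 − 1/γ²) = √(1 − 0.222667) = √0.777333 = 0.8817.

0.8817c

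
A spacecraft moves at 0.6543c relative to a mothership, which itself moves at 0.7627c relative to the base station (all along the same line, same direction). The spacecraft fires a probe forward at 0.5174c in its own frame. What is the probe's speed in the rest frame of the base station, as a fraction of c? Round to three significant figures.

0.982c

Compose velocities in two stages. Stage 1 (into S'): u₁ = (0.5174+0.6543)/(1+0.5174×0.6543) = 0.87536.
Stage 2 (into S): u = (0.87536+0.7627)/(1+0.87536×0.7627) = 0.98226, so the speed is 0.982c.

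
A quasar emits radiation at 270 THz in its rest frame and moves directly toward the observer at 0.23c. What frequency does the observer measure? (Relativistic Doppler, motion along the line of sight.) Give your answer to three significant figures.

Relativistic Doppler (source moving toward): f_obs = f_src · √((1+β)/(1−β)).
With β = 0.23: factor = √(1.23/0.77) = 1.2639.
f_obs = 270 × 1.2639 = 341 THz.

341 THz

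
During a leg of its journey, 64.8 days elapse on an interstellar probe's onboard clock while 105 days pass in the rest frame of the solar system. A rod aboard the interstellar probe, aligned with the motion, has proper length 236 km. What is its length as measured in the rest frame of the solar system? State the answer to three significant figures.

γ = Δt/Δτ = 105/64.8 = 1.62037.
The rod contracts by the same γ: 236 km / 1.62037 = 146 km.

146 km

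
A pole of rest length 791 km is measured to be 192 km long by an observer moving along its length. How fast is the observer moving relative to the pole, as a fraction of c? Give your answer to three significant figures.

Length contraction gives γ = L₀/L = 791/192 = 4.1198.
β = √(1 − 1/γ²) = √0.941082 = 0.970.

0.970c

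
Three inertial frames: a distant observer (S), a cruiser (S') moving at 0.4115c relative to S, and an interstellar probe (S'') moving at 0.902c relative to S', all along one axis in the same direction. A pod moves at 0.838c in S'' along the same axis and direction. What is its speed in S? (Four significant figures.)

0.9962c

Compose velocities in two stages. Stage 1 (into S'): u₁ = (0.838+0.902)/(1+0.838×0.902) = 0.99096.
Stage 2 (into S): u = (0.99096+0.4115)/(1+0.99096×0.4115) = 0.99622, so the speed is 0.9962c.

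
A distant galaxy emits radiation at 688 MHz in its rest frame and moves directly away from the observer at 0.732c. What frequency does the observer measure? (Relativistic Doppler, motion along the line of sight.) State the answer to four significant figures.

270.6 MHz

Relativistic Doppler (source moving away): f_obs = f_src · √((1−β)/(1+β)).
With β = 0.732: factor = √(0.268/1.732) = 0.39336.
f_obs = 688 × 0.39336 = 270.6 MHz.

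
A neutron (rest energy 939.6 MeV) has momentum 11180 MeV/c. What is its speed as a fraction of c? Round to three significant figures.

0.996c

βγ = pc/(mc²) = 11180/939.6 = 11.899.
Since γ² = 1 + (βγ)² = 142.586, γ = √142.586 = 11.9409, and β = (βγ)/γ = 11.899/11.9409 = 0.996.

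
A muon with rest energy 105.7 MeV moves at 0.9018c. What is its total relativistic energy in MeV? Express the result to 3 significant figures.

γ = 1/√(1 − β²) = 1/√(1 − 0.81324324) = 1/√0.18675676 = 1/0.432154 = 2.314.
Total energy: E = γmc² = 2.314 × 105.7 MeV = 245 MeV.

245 MeV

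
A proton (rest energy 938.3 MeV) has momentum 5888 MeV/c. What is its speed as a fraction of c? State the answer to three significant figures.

pc/(mc²) = 5888/938.3 = 6.2752 = βγ = β/√(1−β²).
So β² = x²/(1 + x²) with x = 6.2752: x² = 39.3781, β² = 39.3781/40.3781 = 0.975234, β = 0.988.

0.988c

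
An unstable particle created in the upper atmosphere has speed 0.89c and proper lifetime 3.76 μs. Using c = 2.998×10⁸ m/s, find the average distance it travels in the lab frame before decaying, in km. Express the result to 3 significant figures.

γ = 1/√(1 − β²) = 1/√(1 − 0.7921) = 1/√0.2079 = 1/0.455961 = 2.1932.
Lab-frame lifetime: Δt = γτ = 2.1932 × 3.76 μs = 8.2464 μs.
Distance: d = vΔt = 0.89 × 2.998×10⁸ m/s × 8.2464×10^-6 s = 2200 m = 2.20 km.

2.20 km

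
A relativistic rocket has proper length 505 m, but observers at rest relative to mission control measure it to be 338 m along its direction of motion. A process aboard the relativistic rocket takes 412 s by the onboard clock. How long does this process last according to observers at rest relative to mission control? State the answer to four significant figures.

615.6 s

Length contraction gives γ = L₀/L = 505/338 = 1.49408.
Δt = γΔτ = 1.49408 × 412 = 615.6 s.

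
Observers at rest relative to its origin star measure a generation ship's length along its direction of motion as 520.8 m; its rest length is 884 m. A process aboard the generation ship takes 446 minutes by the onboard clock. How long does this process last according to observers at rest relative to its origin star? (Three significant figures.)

γ = L₀/L = 884/520.8 = 1.69739.
The same γ dilates the second interval: 1.69739 × 446 minutes = 757 minutes.

757 minutes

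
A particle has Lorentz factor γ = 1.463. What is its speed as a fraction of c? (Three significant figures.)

β = √(1 − 1/γ²) = √(1 − 1/2.140369) = √0.532791 = 0.730.

0.730c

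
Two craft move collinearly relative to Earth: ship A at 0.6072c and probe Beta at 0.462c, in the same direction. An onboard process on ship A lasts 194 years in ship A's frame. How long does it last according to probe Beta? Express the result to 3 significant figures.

198 years

The velocity of ship A relative to probe Beta is (0.6072 − 0.462)c / (1 − 0.6072×0.462) = 0.20181c; relative speed 0.20181c.
γ for this relative speed: γ = 1/√(1 − 0.0407273) = 1.021.
The clock on ship A records proper time, so probe Beta measures Δt = γΔτ = 1.021 × 194 = 198 years.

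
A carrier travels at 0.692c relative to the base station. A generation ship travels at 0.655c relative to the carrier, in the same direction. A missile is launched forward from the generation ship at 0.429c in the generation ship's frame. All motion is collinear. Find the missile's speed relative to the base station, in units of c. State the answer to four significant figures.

Compose velocities in two stages. Stage 1 (into S'): u₁ = (0.429+0.655)/(1+0.429×0.655) = 0.84622.
Stage 2 (into S): u = (0.84622+0.692)/(1+0.84622×0.692) = 0.97013, so the speed is 0.9701c.

0.9701c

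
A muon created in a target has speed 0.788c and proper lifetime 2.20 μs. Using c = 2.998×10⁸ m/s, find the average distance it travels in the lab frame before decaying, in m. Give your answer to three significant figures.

γ = 1/√(1 − β²) = 1/√(1 − 0.620944) = 1/√0.379056 = 1/0.615675 = 1.6242.
Lab-frame lifetime: Δt = γτ = 1.6242 × 2.20 μs = 3.5732 μs.
Distance: d = vΔt = 0.788 × 2.998×10⁸ m/s × 3.5732×10^-6 s = 844 m.

844 m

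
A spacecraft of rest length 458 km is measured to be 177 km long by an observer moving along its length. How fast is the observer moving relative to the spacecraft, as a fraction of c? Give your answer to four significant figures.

Length contraction gives γ = L₀/L = 458/177 = 2.5876.
β = √(1 − 1/γ²) = √0.85065 = 0.9223.

0.9223c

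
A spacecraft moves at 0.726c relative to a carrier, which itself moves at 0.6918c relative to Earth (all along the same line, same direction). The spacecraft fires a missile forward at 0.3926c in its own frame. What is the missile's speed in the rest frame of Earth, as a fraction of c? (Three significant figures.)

Apply u = (u'+v)/(1+u'v) twice. Missile in the carrier frame: (0.3926+0.726)/(1+0.3926·0.726) = 1.1186/1.2850276 = 0.87049c.
That velocity, transformed to the rest frame of Earth: (0.87049+0.6918)/(1+0.87049·0.6918) = 1.56229/1.602204982 = 0.97509c.

0.975c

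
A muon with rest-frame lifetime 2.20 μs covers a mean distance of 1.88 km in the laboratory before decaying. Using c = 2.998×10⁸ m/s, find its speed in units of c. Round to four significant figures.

d = βγcτ ⇒ βγ = d/(cτ) = 1880 m / (659.56 m) = 2.8504.
β = (βγ)/√(1+(βγ)²) = 2.8504/√9.12478 = 0.9436.

0.9436c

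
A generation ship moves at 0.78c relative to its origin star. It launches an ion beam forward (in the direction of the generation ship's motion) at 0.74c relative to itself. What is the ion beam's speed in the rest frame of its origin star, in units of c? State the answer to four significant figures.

0.9637c

In units of c, u = (u' + v)/(1 + u'v) with u' = 0.74 and v = 0.78.
Numerator: 0.74 + 0.78 = 1.52. Denominator: 1 + (0.74)(0.78) = 1.5772.
u = 1.52/1.5772 = 0.96373, so the speed is 0.9637c.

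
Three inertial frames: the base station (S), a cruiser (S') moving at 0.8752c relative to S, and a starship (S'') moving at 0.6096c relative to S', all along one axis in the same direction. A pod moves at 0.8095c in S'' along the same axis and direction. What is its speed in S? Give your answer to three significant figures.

First combine the pod and starship (S''→S'): u₁ = (0.8095 + 0.6096)/(1 + 0.8095×0.6096) = 1.4191/1.4934712 = 0.9502.
Then combine with the cruiser (S'→S): u = (0.9502 + 0.8752)/(1 + 0.9502×0.8752) = 1.8254/1.83161504 = 0.99661.

0.997c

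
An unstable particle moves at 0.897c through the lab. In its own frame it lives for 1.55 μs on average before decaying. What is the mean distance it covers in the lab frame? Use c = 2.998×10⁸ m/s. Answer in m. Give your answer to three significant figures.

β² = 0.804609, so γ = 1/√0.195391 = 2.2623.
Lab-frame lifetime: Δt = γτ = 2.2623 × 1.55 μs = 3.5066 μs.
Distance: d = vΔt = 0.897 × 2.998×10⁸ m/s × 3.5066×10^-6 s = 943 m.

943 m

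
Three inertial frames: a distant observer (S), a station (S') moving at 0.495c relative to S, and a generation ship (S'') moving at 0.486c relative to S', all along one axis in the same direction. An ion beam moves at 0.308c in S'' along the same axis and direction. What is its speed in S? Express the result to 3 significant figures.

0.884c

First combine the ion beam and generation ship (S''→S'): u₁ = (0.308 + 0.486)/(1 + 0.308×0.486) = 0.794/1.149688 = 0.69062.
Then combine with the station (S'→S): u = (0.69062 + 0.495)/(1 + 0.69062×0.495) = 1.18562/1.3418569 = 0.88357.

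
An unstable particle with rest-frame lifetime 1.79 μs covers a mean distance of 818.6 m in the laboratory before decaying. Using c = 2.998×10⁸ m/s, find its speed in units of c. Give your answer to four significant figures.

0.8363c

d = βγcτ ⇒ βγ = d/(cτ) = 818.6 m / (536.642 m) = 1.5254.
β = (βγ)/√(1+(βγ)²) = 1.5254/√3.32685 = 0.8363.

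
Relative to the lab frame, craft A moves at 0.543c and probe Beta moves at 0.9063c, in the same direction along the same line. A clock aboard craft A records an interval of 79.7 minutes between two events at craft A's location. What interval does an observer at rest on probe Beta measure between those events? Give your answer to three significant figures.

Transform craft A's velocity into probe Beta's frame: (0.543 − 0.9063)/(1 − 0.543·0.9063) = −0.3633/0.5078791, so the relative speed is 0.71533c.
At |u| = 0.71533c, γ = (1 − 0.511697)^(−1/2) = 1.4311.
The clock on craft A records proper time, so probe Beta measures Δt = γΔτ = 1.4311 × 79.7 = 114 minutes.

114 minutes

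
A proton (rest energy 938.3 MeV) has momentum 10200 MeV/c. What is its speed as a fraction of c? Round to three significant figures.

pc/(mc²) = 10200/938.3 = 10.871 = βγ = β/√(1−β²).
So β² = x²/(1 + x²) with x = 10.871: x² = 118.179, β² = 118.179/119.179 = 0.991609, β = 0.996.

0.996c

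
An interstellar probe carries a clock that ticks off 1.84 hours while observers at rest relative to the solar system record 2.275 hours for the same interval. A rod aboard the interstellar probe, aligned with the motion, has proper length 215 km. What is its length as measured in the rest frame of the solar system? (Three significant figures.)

γ = Δt/Δτ = 2.275/1.84 = 1.23641.
L = L₀/γ = 215/1.23641 = 174 km.

174 km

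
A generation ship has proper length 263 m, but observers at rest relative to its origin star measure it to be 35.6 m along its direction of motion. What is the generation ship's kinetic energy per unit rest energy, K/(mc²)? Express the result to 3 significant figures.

From L = L₀/γ: γ = 263/35.6 = 7.38764.
K/(mc²) = γ − 1 = 7.38764 − 1 = 6.39.

6.39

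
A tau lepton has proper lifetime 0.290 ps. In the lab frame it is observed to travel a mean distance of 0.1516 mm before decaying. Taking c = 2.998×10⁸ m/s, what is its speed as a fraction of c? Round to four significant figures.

0.8675c

Let x = d/(cτ) = 1.516×10^-4 m / (2.998×10⁸ m/s × 2.900×10^-13 s) = 1.7437. Since d = βγcτ, x = βγ = β/√(1−β²).
Solving: β² = x²/(1+x²) = 3.04049/4.04049 = 0.752505, so β = 0.8675.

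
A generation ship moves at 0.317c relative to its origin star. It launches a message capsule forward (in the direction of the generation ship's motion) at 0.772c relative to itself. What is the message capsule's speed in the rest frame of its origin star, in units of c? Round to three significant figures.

In units of c, u = (u' + v)/(1 + u'v) with u' = 0.772 and v = 0.317.
Numerator: 0.772 + 0.317 = 1.089. Denominator: 1 + (0.772)(0.317) = 1.244724.
u = 1.089/1.244724 = 0.87489, so the speed is 0.875c.

0.875c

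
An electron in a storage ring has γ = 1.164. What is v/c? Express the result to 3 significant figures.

β = √(1 − 1/γ²) = √(1 − 1/1.354896) = √0.261936 = 0.512.

0.512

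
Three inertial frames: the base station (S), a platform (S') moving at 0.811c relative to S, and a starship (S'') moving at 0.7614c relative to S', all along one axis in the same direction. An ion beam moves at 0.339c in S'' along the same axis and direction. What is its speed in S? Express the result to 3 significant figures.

Apply u = (u'+v)/(1+u'v) twice. Ion beam in the platform frame: (0.339+0.7614)/(1+0.339·0.7614) = 1.1004/1.2581146 = 0.87464c.
That velocity, transformed to the rest frame of the base station: (0.87464+0.811)/(1+0.87464·0.811) = 1.68564/1.70933304 = 0.98614c.

0.986c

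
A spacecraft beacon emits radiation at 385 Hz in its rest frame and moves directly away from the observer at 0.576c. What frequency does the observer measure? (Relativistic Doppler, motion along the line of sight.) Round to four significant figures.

199.7 Hz

Relativistic Doppler (source moving away): f_obs = f_src · √((1−β)/(1+β)).
With β = 0.576: factor = √(0.424/1.576) = 0.51869.
f_obs = 385 × 0.51869 = 199.7 Hz.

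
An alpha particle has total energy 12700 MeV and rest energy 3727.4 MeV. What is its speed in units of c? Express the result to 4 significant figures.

0.9560c

γ = E/(mc²) = 12700/3727.4 = 3.4072.
β = √(1 − 1/γ²) = √(1 − 0.08614) = √0.91386 = 0.9560.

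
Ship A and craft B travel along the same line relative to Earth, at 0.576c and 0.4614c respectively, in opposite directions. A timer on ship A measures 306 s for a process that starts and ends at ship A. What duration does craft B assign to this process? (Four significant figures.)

Speed of ship A in craft B's frame: u = (v_A + v_B)/(1 + v_A v_B/c²) = (0.576 + 0.4614)/(1 + 0.576×0.4614) = 1.0374/1.2657664 = 0.81958; |u| = 0.81958c.
γ for this relative speed: γ = 1/√(1 − 0.671711) = 1.7453.
The clock on ship A records proper time, so craft B measures Δt = γΔτ = 1.7453 × 306 = 534.1 s.

534.1 s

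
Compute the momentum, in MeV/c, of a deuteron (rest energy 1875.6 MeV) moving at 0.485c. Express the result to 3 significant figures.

1040 MeV/c

Lorentz factor: γ = (1 − 0.235225)^(−1/2) = 1.1435.
Momentum: p = γβ·mc = 1.1435 × 0.485 × 1875.6 MeV/c = 1040 MeV/c.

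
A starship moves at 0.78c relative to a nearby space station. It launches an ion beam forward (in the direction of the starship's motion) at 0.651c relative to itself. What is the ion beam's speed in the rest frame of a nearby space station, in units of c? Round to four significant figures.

In units of c, u = (u' + v)/(1 + u'v) with u' = 0.651 and v = 0.78.
Numerator: 0.651 + 0.78 = 1.431. Denominator: 1 + (0.651)(0.78) = 1.50778.
u = 1.431/1.50778 = 0.94908, so the speed is 0.9491c.

0.9491c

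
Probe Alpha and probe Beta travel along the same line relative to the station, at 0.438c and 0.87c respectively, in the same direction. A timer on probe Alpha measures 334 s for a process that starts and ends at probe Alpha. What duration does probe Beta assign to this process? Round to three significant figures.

Transform probe Alpha's velocity into probe Beta's frame: (0.438 − 0.87)/(1 − 0.438·0.87) = −0.432/0.61894, so the relative speed is 0.69797c.
γ for this relative speed: γ = 1/√(1 − 0.487162) = 1.3964.
Probe Alpha's interval is proper; time dilation gives Δt_B = γΔτ = 1.3964 × 334 s = 466 s.

466 s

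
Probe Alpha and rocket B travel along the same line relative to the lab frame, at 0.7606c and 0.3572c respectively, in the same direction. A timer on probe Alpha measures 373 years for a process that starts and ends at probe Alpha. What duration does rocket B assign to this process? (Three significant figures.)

448 years

Speed of probe Alpha in rocket B's frame: u = (v_A − v_B)/(1 − v_A v_B/c²) = (0.7606 − 0.3572)/(1 − 0.7606×0.3572) = 0.4034/0.72831368 = 0.55388; |u| = 0.55388c.
γ for this relative speed: γ = 1/√(1 − 0.306783) = 1.2011.
Probe Alpha's interval is proper; time dilation gives Δt_B = γΔτ = 1.2011 × 373 years = 448 years.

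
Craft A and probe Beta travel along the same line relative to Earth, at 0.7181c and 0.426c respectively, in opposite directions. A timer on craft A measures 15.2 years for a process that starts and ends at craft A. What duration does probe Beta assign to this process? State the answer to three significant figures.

31.5 years

Speed of craft A in probe Beta's frame: u = (v_A + v_B)/(1 + v_A v_B/c²) = (0.7181 + 0.426)/(1 + 0.7181×0.426) = 1.1441/1.3059106 = 0.87609; |u| = 0.87609c.
At |u| = 0.87609c, γ = (1 − 0.767534)^(−1/2) = 2.0741.
Craft A's interval is proper; time dilation gives Δt_B = γΔτ = 2.0741 × 15.2 years = 31.5 years.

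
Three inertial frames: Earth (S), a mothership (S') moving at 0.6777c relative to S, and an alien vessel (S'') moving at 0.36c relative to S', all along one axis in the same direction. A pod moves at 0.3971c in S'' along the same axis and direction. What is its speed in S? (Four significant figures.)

Apply u = (u'+v)/(1+u'v) twice. Pod in the mothership frame: (0.3971+0.36)/(1+0.3971·0.36) = 0.7571/1.142956 = 0.66241c.
That velocity, transformed to the rest frame of Earth: (0.66241+0.6777)/(1+0.66241·0.6777) = 1.34011/1.448915257 = 0.92491c.

0.9249c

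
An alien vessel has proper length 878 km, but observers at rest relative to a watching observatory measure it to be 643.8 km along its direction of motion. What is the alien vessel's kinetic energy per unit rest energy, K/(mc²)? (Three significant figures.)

0.364

Length contraction gives γ = L₀/L = 878/643.8 = 1.36378.
K/(mc²) = γ − 1 = 1.36378 − 1 = 0.364.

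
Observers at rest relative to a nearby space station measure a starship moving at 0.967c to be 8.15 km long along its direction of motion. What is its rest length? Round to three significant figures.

β² = 0.935089, so γ = 1/√0.064911 = 3.925.
Proper length: L₀ = γ·L = 3.925 × 8.15 = 32.0 km.

32.0 km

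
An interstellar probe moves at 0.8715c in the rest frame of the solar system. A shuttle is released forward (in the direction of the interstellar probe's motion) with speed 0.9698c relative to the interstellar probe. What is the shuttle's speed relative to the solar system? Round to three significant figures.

Relativistic velocity addition: u = (u' + v)/(1 + u'v/c²), with u' = 0.9698c and v = 0.8715c.
Numerator: 0.9698 + 0.8715 = 1.8413. Denominator: 1 + (0.9698)(0.8715) = 1.8451807.
u = 1.8413/1.8451807 = 0.9979, so the speed is 0.998c.

0.998c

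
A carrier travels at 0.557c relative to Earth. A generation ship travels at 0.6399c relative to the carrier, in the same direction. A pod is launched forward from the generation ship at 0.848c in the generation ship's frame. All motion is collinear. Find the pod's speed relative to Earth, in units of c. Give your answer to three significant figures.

0.990c

Apply u = (u'+v)/(1+u'v) twice. Pod in the carrier frame: (0.848+0.6399)/(1+0.848·0.6399) = 1.4879/1.5426352 = 0.96452c.
That velocity, transformed to the rest frame of Earth: (0.96452+0.557)/(1+0.96452·0.557) = 1.52152/1.53723764 = 0.98978c.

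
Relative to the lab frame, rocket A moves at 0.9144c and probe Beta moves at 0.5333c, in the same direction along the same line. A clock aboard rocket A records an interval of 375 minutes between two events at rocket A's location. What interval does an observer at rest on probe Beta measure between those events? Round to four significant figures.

561.1 minutes

Transform rocket A's velocity into probe Beta's frame: (0.9144 − 0.5333)/(1 − 0.9144·0.5333) = 0.3811/0.51235048, so the relative speed is 0.74383c.
γ for this relative speed: γ = 1/√(1 − 0.553283) = 1.4962.
Rocket A's interval is proper; time dilation gives Δt_B = γΔτ = 1.4962 × 375 minutes = 561.1 minutes.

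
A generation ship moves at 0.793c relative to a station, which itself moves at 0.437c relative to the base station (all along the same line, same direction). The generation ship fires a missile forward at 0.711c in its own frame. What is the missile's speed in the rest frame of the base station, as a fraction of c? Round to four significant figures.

Apply u = (u'+v)/(1+u'v) twice. Missile in the station frame: (0.711+0.793)/(1+0.711·0.793) = 1.504/1.563823 = 0.96175c.
That velocity, transformed to the rest frame of the base station: (0.96175+0.437)/(1+0.96175·0.437) = 1.39875/1.42028475 = 0.98484c.

0.9848c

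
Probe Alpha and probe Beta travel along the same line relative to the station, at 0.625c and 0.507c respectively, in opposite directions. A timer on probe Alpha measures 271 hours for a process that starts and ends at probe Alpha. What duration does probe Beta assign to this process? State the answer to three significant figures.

530 hours

Speed of probe Alpha in probe Beta's frame: u = (v_A + v_B)/(1 + v_A v_B/c²) = (0.625 + 0.507)/(1 + 0.625×0.507) = 1.132/1.316875 = 0.85961; |u| = 0.85961c.
At |u| = 0.85961c, γ = (1 − 0.738929)^(−1/2) = 1.9571.
The clock on probe Alpha records proper time, so probe Beta measures Δt = γΔτ = 1.9571 × 271 = 530 hours.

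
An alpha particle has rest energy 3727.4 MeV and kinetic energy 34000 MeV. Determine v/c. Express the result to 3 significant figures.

0.995

K = (γ−1)mc², so γ = 1 + 34000/3727.4 = 10.122.
Then v/c = √(1 − γ⁻²) = √(1 − 0.00976039) = √0.99023961 = 0.995.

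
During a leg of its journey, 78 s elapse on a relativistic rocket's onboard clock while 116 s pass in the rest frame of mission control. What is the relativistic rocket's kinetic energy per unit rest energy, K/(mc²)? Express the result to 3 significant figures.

0.487

From Δt = γΔτ: γ = 116/78 = 1.48718.
K/(mc²) = γ − 1 = 1.48718 − 1 = 0.487.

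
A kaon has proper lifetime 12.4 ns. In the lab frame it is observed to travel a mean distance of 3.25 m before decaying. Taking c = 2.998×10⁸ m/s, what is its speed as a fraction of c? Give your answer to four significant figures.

Let x = d/(cτ) = 3.250 m / (2.998×10⁸ m/s × 1.240×10^-8 s) = 0.87424. Since d = βγcτ, x = βγ = β/√(1−β²).
Solving: β² = x²/(1+x²) = 0.764296/1.764296 = 0.433202, so β = 0.6582.

0.6582c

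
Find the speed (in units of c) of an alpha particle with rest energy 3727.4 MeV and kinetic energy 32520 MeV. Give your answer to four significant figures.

0.9947c

K = (γ−1)mc², so γ = 1 + 32520/3727.4 = 9.7246.
Then v/c = √(1 − γ⁻²) = √(1 − 0.0105744) = √0.9894256 = 0.9947.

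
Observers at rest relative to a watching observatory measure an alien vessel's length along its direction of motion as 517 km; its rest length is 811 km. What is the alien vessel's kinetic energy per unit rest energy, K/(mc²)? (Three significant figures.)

0.569

From L = L₀/γ: γ = 811/517 = 1.56867.
K/(mc²) = γ − 1 = 1.56867 − 1 = 0.569.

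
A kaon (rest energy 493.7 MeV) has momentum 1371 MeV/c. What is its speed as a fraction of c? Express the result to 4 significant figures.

0.9409c

βγ = pc/(mc²) = 1371/493.7 = 2.777.
Since γ² = 1 + (βγ)² = 8.71173, γ = √8.71173 = 2.95156, and β = (βγ)/γ = 2.777/2.95156 = 0.9409.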